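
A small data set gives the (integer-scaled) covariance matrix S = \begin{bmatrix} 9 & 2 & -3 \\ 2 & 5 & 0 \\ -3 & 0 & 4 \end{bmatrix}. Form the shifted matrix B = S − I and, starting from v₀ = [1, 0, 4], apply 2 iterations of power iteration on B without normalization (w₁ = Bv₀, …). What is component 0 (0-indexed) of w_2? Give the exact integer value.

B = S − I has rows (8, 2, -3); (2, 4, 0); (-3, 0, 3)
w1 = Bv₀ = (-4, 2, 9)
w2 = Bw1 = (-55, 0, 39)
Requested component of w2: -55

-55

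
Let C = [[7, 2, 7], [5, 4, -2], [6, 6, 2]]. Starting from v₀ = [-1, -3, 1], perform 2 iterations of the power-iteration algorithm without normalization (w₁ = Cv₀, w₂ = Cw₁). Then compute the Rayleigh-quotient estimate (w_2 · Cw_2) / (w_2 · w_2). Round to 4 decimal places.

w1 = Cv₀ = (-6, -19, -22)
w2 = Cw1 = (-234, -62, -194)
Cw2 = (-3120, -1030, -2164)
w2·Cw2 = (-234)·(-3120) + (-62)·(-1030) + (-194)·(-2164) = 1213756; w2·w2 = (-234)·(-234) + (-62)·(-62) + (-194)·(-194) = 96236
λ ≈ 1213756/96236 = 12.6123

λ ≈ 12.6123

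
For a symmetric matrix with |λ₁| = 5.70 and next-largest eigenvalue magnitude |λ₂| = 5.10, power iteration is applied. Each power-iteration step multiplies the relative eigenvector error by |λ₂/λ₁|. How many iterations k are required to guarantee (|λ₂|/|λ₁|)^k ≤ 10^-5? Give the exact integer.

|λ₂/λ₁| = 5.10/5.70 = 0.89474
Need k ≥ ln(10^-5) / ln(0.89474) = -11.5129 / -0.1112 ≈ 103.510
Smallest integer k satisfying the bound: 104

104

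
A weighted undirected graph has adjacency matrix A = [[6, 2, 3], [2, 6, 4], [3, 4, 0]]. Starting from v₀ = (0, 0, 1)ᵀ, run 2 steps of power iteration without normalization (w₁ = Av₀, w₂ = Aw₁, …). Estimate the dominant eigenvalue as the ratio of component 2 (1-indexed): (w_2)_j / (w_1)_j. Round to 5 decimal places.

7.50000

w1 = Av₀ = (6·0 + 2·0 + 3·1; 2·0 + 6·0 + 4·1; 3·0 + 4·0 + 0·1) = (3, 4, 0)
w2 = Aw1 = (6·3 + 2·4 + 3·0; 2·3 + 6·4 + 4·0; 3·3 + 4·4 + 0·0) = (26, 30, 25)
Ratio at component: 30 / 4 = 7.50000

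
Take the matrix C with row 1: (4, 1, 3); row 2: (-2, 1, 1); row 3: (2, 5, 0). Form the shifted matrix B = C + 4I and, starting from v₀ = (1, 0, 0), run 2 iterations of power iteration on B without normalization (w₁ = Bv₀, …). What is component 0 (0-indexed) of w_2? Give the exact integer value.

68

B = C + 4I has rows (8, 1, 3); (-2, 5, 1); (2, 5, 4)
w1 = Bv₀ = (8·1 + 1·0 + 3·0; (-2)·1 + 5·0 + 1·0; 2·1 + 5·0 + 4·0) = (8, -2, 2)
w2 = Bw1 = (8·8 + 1·(-2) + 3·2; (-2)·8 + 5·(-2) + 1·2; 2·8 + 5·(-2) + 4·2) = (68, -24, 14)
Requested component of w2: 68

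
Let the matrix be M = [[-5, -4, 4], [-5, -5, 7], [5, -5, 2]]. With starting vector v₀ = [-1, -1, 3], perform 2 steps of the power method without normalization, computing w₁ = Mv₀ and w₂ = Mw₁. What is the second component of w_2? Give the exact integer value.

w1 = Mv₀ = ((-5)·(-1) + (-4)·(-1) + 4·3; (-5)·(-1) + (-5)·(-1) + 7·3; 5·(-1) + (-5)·(-1) + 2·3) = (21, 31, 6)
w2 = Mw1 = ((-5)·21 + (-4)·31 + 4·6; (-5)·21 + (-5)·31 + 7·6; 5·21 + (-5)·31 + 2·6) = (-205, -218, -38)
The requested component of w2 is -218.

-218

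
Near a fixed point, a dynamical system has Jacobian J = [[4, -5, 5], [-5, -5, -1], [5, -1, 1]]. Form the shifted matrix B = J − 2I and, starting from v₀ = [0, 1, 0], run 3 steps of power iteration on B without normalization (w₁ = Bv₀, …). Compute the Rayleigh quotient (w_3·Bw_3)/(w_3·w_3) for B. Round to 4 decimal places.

-8.9728

B = J − 2I has rows (2, -5, 5); (-5, -7, -1); (5, -1, -1)
w1 = Bv₀ = (2·0 + (-5)·1 + 5·0; (-5)·0 + (-7)·1 + (-1)·0; 5·0 + (-1)·1 + (-1)·0) = (-5, -7, -1)
w2 = Bw1 = (2·(-5) + (-5)·(-7) + 5·(-1); (-5)·(-5) + (-7)·(-7) + (-1)·(-1); 5·(-5) + (-1)·(-7) + (-1)·(-1)) = (20, 75, -17)
w3 = Bw2 = (-420, -608, 42)
Bw3 = (2410, 6314, -1534)
w3·Bw3 = -4915540; w3·w3 = 547828; μ ≈ -4915540/547828 = -8.9728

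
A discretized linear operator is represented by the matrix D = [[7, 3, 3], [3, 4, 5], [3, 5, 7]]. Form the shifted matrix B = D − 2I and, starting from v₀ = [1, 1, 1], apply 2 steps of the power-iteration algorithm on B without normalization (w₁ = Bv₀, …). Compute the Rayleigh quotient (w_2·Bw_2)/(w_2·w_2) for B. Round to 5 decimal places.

B = D − 2I has rows (5, 3, 3); (3, 2, 5); (3, 5, 5)
w1 = Bv₀ = (11, 10, 13)
w2 = Bw1 = (124, 118, 148)
Bw2 = (1418, 1348, 1702)
w2·Bw2 = 586792; w2·w2 = 51204; μ ≈ 586792/51204 = 11.45989

11.45989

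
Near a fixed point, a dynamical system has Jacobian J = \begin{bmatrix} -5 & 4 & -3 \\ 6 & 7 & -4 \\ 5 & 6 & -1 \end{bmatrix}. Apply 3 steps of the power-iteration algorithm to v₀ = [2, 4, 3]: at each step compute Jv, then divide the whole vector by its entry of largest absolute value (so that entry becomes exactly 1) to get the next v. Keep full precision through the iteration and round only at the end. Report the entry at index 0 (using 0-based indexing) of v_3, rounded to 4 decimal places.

-0.8602

Jv0 = (-3.00000, 28.00000, 31.00000); divide by 31.00000 → v1 = (-0.09677, 0.90323, 1.00000)
Jv1 = (1.09677, 1.74194, 3.93548); divide by 3.93548 → v2 = (0.27869, 0.44262, 1.00000)
Jv2 = (-2.62295, 0.77049, 3.04918); divide by 3.04918 → v3 = (-0.86022, 0.25269, 1.00000)
Requested entry of v3: -320/372 = -0.8602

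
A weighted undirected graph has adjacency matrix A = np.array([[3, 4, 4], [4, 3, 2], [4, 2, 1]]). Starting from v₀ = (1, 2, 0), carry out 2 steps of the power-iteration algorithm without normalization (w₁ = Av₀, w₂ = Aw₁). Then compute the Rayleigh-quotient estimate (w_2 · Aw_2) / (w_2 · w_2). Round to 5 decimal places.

w1 = Av₀ = (3·1 + 4·2 + 4·0; 4·1 + 3·2 + 2·0; 4·1 + 2·2 + 1·0) = (11, 10, 8)
w2 = Aw1 = (3·11 + 4·10 + 4·8; 4·11 + 3·10 + 2·8; 4·11 + 2·10 + 1·8) = (105, 90, 72)
Aw2 = (963, 834, 672)
w2·Aw2 = 105·963 + 90·834 + 72·672 = 224559; w2·w2 = 105·105 + 90·90 + 72·72 = 24309
λ ≈ 224559/24309 = 9.23769

9.23769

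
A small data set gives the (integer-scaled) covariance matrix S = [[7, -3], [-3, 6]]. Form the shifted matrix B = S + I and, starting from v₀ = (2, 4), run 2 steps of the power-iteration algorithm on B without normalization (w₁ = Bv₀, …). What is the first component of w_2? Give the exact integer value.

-34

B = S + I has rows (8, -3); (-3, 7)
w1 = Bv₀ = (4, 22)
w2 = Bw1 = (-34, 142)
Requested component of w2: -34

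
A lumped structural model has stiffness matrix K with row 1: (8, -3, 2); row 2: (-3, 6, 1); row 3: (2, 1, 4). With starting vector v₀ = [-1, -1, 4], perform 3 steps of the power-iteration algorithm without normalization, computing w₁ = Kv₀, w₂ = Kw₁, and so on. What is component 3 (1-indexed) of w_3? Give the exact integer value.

340

w1 = Kv₀ = (3, 1, 13)
w2 = Kw1 = (47, 10, 59)
w3 = Kw2 = (464, -22, 340)
The requested component of w3 is 340.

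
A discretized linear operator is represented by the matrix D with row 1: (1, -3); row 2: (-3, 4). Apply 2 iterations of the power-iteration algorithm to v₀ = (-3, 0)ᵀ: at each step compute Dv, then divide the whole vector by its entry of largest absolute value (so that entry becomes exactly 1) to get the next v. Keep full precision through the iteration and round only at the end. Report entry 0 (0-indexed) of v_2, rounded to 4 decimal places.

-0.6667

Dv0 = (-3.00000, 9.00000); divide by 9.00000 → v1 = (-0.33333, 1.00000)
Dv1 = (-3.33333, 5.00000); divide by 5.00000 → v2 = (-0.66667, 1.00000)
Requested entry of v2: -30/45 = -0.6667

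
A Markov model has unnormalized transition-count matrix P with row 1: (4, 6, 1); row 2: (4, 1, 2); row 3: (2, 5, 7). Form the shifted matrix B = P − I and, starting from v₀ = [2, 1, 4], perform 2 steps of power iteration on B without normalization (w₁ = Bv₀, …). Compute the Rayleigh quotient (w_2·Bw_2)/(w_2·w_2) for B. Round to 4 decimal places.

B = P − I has rows (3, 6, 1); (4, 0, 2); (2, 5, 6)
w1 = Bv₀ = (3·2 + 6·1 + 1·4; 4·2 + 0·1 + 2·4; 2·2 + 5·1 + 6·4) = (16, 16, 33)
w2 = Bw1 = (3·16 + 6·16 + 1·33; 4·16 + 0·16 + 2·33; 2·16 + 5·16 + 6·33) = (177, 130, 310)
Bw2 = (1621, 1328, 2864)
w2·Bw2 = 1347397; w2·w2 = 144329; μ ≈ 1347397/144329 = 9.3356

9.3356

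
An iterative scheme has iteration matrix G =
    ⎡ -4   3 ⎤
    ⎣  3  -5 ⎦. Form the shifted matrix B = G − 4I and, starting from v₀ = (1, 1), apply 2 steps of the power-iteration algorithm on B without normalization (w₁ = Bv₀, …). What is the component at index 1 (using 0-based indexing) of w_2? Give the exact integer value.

39

B = G − 4I has rows (-8, 3); (3, -9)
w1 = Bv₀ = ((-8)·1 + 3·1; 3·1 + (-9)·1) = (-5, -6)
w2 = Bw1 = ((-8)·(-5) + 3·(-6); 3·(-5) + (-9)·(-6)) = (22, 39)
Requested component of w2: 39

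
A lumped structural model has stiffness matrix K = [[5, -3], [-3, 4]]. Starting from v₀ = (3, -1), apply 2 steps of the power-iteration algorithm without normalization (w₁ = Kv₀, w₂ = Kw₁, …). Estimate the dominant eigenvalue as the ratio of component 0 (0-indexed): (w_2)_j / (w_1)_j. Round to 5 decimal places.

λ ≈ 7.16667

w1 = Kv₀ = (5·3 + (-3)·(-1); (-3)·3 + 4·(-1)) = (18, -13)
w2 = Kw1 = (5·18 + (-3)·(-13); (-3)·18 + 4·(-13)) = (129, -106)
Ratio at component: 129 / 18 = 7.16667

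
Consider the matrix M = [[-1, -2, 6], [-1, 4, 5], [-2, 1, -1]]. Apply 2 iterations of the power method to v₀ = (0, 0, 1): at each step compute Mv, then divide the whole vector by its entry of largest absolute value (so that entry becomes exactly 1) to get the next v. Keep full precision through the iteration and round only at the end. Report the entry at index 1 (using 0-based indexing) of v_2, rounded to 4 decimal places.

-0.4091

Mv0 = (6.00000, 5.00000, -1.00000); divide by 6.00000 → v1 = (1.00000, 0.83333, -0.16667)
Mv1 = (-3.66667, 1.50000, -1.00000); divide by -3.66667 → v2 = (1.00000, -0.40909, 0.27273)
Requested entry of v2: 9/-22 = -0.4091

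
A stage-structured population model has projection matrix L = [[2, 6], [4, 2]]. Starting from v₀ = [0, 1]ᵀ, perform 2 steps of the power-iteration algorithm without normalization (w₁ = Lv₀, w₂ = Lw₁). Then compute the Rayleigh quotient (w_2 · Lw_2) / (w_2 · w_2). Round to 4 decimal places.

w1 = Lv₀ = (6, 2)
w2 = Lw1 = (24, 28)
Lw2 = (216, 152)
w2·Lw2 = 24·216 + 28·152 = 9440; w2·w2 = 24·24 + 28·28 = 1360
λ ≈ 9440/1360 = 6.9412

λ ≈ 6.9412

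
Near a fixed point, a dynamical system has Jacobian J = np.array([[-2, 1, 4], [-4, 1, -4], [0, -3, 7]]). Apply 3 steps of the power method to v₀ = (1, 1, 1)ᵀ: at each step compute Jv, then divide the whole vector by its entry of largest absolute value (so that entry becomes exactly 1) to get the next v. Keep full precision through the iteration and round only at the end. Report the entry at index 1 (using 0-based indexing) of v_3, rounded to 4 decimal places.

Jv0 = (3.00000, -7.00000, 4.00000); divide by -7.00000 → v1 = (-0.42857, 1.00000, -0.57143)
Jv1 = (-0.42857, 5.00000, -7.00000); divide by -7.00000 → v2 = (0.06122, -0.71429, 1.00000)
Jv2 = (3.16327, -4.95918, 9.14286); divide by 9.14286 → v3 = (0.34598, -0.54241, 1.00000)
Requested entry of v3: -243/448 = -0.5424

-0.5424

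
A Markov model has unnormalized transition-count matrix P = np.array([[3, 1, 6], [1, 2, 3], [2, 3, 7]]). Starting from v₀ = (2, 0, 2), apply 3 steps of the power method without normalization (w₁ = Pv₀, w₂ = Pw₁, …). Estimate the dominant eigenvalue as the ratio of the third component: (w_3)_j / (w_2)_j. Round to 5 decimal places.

w1 = Pv₀ = (3·2 + 1·0 + 6·2; 1·2 + 2·0 + 3·2; 2·2 + 3·0 + 7·2) = (18, 8, 18)
w2 = Pw1 = (3·18 + 1·8 + 6·18; 1·18 + 2·8 + 3·18; 2·18 + 3·8 + 7·18) = (170, 88, 186)
w3 = Pw2 = (1714, 904, 1906)
Ratio at component: 1906 / 186 = 10.24731

λ ≈ 10.24731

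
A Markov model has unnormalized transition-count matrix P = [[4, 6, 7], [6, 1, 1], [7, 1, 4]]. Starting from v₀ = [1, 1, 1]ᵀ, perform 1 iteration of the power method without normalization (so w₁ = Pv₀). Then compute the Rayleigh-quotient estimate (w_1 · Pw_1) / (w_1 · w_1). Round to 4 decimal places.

13.0302

w1 = Pv₀ = (17, 8, 12)
Pw1 = (200, 122, 175)
w1·Pw1 = 17·200 + 8·122 + 12·175 = 6476; w1·w1 = 17·17 + 8·8 + 12·12 = 497
λ ≈ 6476/497 = 13.0302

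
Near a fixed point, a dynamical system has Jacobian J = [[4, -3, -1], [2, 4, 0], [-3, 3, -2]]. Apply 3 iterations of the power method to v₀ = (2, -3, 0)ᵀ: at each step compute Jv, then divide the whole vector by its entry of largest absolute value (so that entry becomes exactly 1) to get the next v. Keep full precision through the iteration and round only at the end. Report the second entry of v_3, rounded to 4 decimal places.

Jv0 = (17.00000, -8.00000, -15.00000); divide by 17.00000 → v1 = (1.00000, -0.47059, -0.88235)
Jv1 = (6.29412, 0.11765, -2.64706); divide by 6.29412 → v2 = (1.00000, 0.01869, -0.42056)
Jv2 = (4.36449, 2.07477, -2.10280); divide by 4.36449 → v3 = (1.00000, 0.47537, -0.48180)
Requested entry of v3: 222/467 = 0.4754

0.4754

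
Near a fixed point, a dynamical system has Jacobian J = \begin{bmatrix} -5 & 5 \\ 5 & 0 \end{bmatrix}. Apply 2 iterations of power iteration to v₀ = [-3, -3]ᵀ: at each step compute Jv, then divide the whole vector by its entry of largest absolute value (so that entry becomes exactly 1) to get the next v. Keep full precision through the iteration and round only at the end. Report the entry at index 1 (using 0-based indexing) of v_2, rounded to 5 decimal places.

Jv0 = (0.000000, -15.000000); divide by -15.000000 → v1 = (0.000000, 1.000000)
Jv1 = (5.000000, 0.000000); divide by 5.000000 → v2 = (1.000000, 0.000000)
Requested entry of v2: 0/-75 = 0.00000

0.00000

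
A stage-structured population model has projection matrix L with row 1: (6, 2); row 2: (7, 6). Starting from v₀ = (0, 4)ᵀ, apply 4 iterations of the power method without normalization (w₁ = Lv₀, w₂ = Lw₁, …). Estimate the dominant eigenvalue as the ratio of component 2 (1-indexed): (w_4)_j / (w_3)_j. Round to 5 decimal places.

w1 = Lv₀ = (8, 24)
w2 = Lw1 = (96, 200)
w3 = Lw2 = (976, 1872)
w4 = Lw3 = (9600, 18064)
Ratio at component: 18064 / 1872 = 9.64957

9.64957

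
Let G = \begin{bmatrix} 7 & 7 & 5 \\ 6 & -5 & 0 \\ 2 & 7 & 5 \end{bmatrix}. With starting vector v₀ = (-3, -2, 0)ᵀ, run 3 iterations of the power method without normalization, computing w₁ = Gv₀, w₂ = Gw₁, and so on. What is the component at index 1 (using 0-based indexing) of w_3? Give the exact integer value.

-1556

w1 = Gv₀ = (-35, -8, -20)
w2 = Gw1 = (-401, -170, -226)
w3 = Gw2 = (-5127, -1556, -3122)
The requested component of w3 is -1556.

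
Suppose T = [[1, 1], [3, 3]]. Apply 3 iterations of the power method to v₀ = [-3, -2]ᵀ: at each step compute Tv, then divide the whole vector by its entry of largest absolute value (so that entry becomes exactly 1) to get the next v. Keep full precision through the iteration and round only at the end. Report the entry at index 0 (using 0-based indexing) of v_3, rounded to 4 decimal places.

Tv0 = (-5.00000, -15.00000); divide by -15.00000 → v1 = (0.33333, 1.00000)
Tv1 = (1.33333, 4.00000); divide by 4.00000 → v2 = (0.33333, 1.00000)
Tv2 = (1.33333, 4.00000); divide by 4.00000 → v3 = (0.33333, 1.00000)
Requested entry of v3: -80/-240 = 0.3333

0.3333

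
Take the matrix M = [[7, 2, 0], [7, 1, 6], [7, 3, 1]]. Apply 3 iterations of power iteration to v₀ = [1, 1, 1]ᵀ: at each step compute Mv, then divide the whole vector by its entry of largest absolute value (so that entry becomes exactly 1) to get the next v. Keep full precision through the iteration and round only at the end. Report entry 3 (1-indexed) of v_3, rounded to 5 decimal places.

0.80081

Mv0 = (9.000000, 14.000000, 11.000000); divide by 14.000000 → v1 = (0.642857, 1.000000, 0.785714)
Mv1 = (6.500000, 10.214286, 8.285714); divide by 10.214286 → v2 = (0.636364, 1.000000, 0.811189)
Mv2 = (6.454545, 10.321678, 8.265734); divide by 10.321678 → v3 = (0.625339, 1.000000, 0.800813)
Requested entry of v3: 1182/1476 = 0.80081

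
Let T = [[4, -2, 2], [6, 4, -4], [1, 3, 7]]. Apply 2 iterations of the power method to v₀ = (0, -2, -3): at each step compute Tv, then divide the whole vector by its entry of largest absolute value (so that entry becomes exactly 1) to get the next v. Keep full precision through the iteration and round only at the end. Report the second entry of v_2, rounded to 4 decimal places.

-0.6257

Tv0 = (-2.00000, 4.00000, -27.00000); divide by -27.00000 → v1 = (0.07407, -0.14815, 1.00000)
Tv1 = (2.59259, -4.14815, 6.62963); divide by 6.62963 → v2 = (0.39106, -0.62570, 1.00000)
Requested entry of v2: 112/-179 = -0.6257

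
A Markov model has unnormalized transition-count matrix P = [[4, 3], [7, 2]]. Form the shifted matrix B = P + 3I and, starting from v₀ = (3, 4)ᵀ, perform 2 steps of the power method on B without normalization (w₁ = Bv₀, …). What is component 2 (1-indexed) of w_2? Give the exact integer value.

B = P + 3I has rows (7, 3); (7, 5)
w1 = Bv₀ = (33, 41)
w2 = Bw1 = (354, 436)
Requested component of w2: 436

436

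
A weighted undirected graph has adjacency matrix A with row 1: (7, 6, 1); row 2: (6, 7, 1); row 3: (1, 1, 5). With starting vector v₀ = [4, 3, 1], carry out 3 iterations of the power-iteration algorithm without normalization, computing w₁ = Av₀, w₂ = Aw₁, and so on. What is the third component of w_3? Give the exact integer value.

w1 = Av₀ = (7·4 + 6·3 + 1·1; 6·4 + 7·3 + 1·1; 1·4 + 1·3 + 5·1) = (47, 46, 12)
w2 = Aw1 = (7·47 + 6·46 + 1·12; 6·47 + 7·46 + 1·12; 1·47 + 1·46 + 5·12) = (617, 616, 153)
w3 = Aw2 = (8168, 8167, 1998)
The requested component of w3 is 1998.

1998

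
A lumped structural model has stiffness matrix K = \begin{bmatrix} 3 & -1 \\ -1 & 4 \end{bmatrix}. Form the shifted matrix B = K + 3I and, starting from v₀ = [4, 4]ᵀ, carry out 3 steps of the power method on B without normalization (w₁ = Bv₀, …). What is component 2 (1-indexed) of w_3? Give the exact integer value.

940

B = K + 3I has rows (6, -1); (-1, 7)
w1 = Bv₀ = (20, 24)
w2 = Bw1 = (96, 148)
w3 = Bw2 = (428, 940)
Requested component of w3: 940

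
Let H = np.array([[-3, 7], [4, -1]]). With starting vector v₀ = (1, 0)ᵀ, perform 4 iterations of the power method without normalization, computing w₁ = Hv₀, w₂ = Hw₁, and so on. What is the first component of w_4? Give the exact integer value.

1817

w1 = Hv₀ = ((-3)·1 + 7·0; 4·1 + (-1)·0) = (-3, 4)
w2 = Hw1 = ((-3)·(-3) + 7·4; 4·(-3) + (-1)·4) = (37, -16)
w3 = Hw2 = (-223, 164)
w4 = Hw3 = (1817, -1056)
The requested component of w4 is 1817.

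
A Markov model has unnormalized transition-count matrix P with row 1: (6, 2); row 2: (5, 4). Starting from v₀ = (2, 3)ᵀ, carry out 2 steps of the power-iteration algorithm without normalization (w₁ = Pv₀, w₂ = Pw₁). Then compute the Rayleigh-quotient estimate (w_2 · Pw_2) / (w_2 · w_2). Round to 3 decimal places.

λ ≈ 8.300

w1 = Pv₀ = (6·2 + 2·3; 5·2 + 4·3) = (18, 22)
w2 = Pw1 = (6·18 + 2·22; 5·18 + 4·22) = (152, 178)
Pw2 = (1268, 1472)
w2·Pw2 = 152·1268 + 178·1472 = 454752; w2·w2 = 152·152 + 178·178 = 54788
λ ≈ 454752/54788 = 8.300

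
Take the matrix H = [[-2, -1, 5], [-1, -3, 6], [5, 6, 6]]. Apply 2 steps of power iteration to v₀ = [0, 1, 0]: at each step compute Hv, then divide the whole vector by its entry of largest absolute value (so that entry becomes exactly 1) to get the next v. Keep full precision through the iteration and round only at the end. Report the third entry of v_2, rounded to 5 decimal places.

Hv0 = (-1.000000, -3.000000, 6.000000); divide by 6.000000 → v1 = (-0.166667, -0.500000, 1.000000)
Hv1 = (5.833333, 7.666667, 2.166667); divide by 7.666667 → v2 = (0.760870, 1.000000, 0.282609)
Requested entry of v2: 13/46 = 0.28261

0.28261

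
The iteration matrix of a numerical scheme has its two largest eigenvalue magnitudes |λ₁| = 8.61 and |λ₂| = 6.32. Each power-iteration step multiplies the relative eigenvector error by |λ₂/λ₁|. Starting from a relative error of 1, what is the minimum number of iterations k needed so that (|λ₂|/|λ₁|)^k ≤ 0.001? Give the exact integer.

|λ₂/λ₁| = 6.32/8.61 = 0.73403
Need k ≥ ln(0.001) / ln(0.73403) = -6.9078 / -0.3092 ≈ 22.340
Smallest integer k satisfying the bound: 23

23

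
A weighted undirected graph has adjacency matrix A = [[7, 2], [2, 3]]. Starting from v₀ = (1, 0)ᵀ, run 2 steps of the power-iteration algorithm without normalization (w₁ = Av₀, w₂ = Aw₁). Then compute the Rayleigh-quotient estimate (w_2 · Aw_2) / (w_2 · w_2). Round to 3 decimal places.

λ ≈ 7.823

w1 = Av₀ = (7·1 + 2·0; 2·1 + 3·0) = (7, 2)
w2 = Aw1 = (7·7 + 2·2; 2·7 + 3·2) = (53, 20)
Aw2 = (411, 166)
w2·Aw2 = 53·411 + 20·166 = 25103; w2·w2 = 53·53 + 20·20 = 3209
λ ≈ 25103/3209 = 7.823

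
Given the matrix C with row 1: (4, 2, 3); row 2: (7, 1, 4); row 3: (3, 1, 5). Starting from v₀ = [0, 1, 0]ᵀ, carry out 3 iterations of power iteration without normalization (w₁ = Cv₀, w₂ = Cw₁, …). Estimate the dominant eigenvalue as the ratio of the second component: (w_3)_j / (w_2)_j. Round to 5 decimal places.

w1 = Cv₀ = (4·0 + 2·1 + 3·0; 7·0 + 1·1 + 4·0; 3·0 + 1·1 + 5·0) = (2, 1, 1)
w2 = Cw1 = (4·2 + 2·1 + 3·1; 7·2 + 1·1 + 4·1; 3·2 + 1·1 + 5·1) = (13, 19, 12)
w3 = Cw2 = (126, 158, 118)
Ratio at component: 158 / 19 = 8.31579

λ ≈ 8.31579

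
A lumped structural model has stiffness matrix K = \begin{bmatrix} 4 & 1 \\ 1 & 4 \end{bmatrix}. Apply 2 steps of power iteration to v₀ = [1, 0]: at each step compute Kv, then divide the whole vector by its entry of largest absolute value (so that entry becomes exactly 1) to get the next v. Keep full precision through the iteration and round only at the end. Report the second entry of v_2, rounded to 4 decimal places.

Kv0 = (4.00000, 1.00000); divide by 4.00000 → v1 = (1.00000, 0.25000)
Kv1 = (4.25000, 2.00000); divide by 4.25000 → v2 = (1.00000, 0.47059)
Requested entry of v2: 8/17 = 0.4706

0.4706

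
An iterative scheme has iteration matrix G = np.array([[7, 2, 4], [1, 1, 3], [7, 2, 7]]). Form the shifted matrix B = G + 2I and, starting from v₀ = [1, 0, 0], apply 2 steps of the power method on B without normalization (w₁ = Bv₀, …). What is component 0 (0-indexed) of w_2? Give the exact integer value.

B = G + 2I has rows (9, 2, 4); (1, 3, 3); (7, 2, 9)
w1 = Bv₀ = (9, 1, 7)
w2 = Bw1 = (111, 33, 128)
Requested component of w2: 111

111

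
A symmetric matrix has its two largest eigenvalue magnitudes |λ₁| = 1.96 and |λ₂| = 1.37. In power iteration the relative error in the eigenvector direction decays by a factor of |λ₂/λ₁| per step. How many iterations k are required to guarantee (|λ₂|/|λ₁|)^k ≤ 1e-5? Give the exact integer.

33

|λ₂/λ₁| = 1.37/1.96 = 0.69898
Need k ≥ ln(1e-5) / ln(0.69898) = -11.5129 / -0.3581 ≈ 32.147
Smallest integer k satisfying the bound: 33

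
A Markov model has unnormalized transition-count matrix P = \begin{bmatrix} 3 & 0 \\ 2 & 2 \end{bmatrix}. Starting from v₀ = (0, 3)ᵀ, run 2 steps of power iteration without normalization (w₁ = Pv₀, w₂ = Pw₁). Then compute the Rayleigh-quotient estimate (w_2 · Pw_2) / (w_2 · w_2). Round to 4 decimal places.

w1 = Pv₀ = (0, 6)
w2 = Pw1 = (0, 12)
Pw2 = (0, 24)
w2·Pw2 = 0·0 + 12·24 = 288; w2·w2 = 0·0 + 12·12 = 144
λ ≈ 288/144 = 2.0000

λ ≈ 2.0000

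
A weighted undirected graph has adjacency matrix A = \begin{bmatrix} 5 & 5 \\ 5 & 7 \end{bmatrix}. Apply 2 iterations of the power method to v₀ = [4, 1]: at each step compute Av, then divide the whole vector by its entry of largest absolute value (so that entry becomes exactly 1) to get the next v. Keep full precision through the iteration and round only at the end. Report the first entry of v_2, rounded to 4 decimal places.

0.8280

Av0 = (25.00000, 27.00000); divide by 27.00000 → v1 = (0.92593, 1.00000)
Av1 = (9.62963, 11.62963); divide by 11.62963 → v2 = (0.82803, 1.00000)
Requested entry of v2: 260/314 = 0.8280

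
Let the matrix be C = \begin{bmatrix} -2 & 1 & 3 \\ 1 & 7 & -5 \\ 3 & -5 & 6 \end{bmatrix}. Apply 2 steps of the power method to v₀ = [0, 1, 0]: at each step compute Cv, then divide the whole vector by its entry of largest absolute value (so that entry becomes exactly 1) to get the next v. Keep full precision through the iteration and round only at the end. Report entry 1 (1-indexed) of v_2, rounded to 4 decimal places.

-0.1333

Cv0 = (1.00000, 7.00000, -5.00000); divide by 7.00000 → v1 = (0.14286, 1.00000, -0.71429)
Cv1 = (-1.42857, 10.71429, -8.85714); divide by 10.71429 → v2 = (-0.13333, 1.00000, -0.82667)
Requested entry of v2: -10/75 = -0.1333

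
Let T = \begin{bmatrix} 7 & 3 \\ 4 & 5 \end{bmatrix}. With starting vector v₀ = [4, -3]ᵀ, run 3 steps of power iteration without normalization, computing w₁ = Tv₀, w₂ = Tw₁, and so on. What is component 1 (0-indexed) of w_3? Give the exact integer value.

949

w1 = Tv₀ = (7·4 + 3·(-3); 4·4 + 5·(-3)) = (19, 1)
w2 = Tw1 = (7·19 + 3·1; 4·19 + 5·1) = (136, 81)
w3 = Tw2 = (1195, 949)
The requested component of w3 is 949.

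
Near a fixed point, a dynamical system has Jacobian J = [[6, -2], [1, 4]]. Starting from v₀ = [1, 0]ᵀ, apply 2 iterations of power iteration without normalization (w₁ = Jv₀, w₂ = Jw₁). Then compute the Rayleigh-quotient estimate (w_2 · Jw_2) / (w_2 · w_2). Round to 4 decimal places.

λ ≈ 5.5701

w1 = Jv₀ = (6·1 + (-2)·0; 1·1 + 4·0) = (6, 1)
w2 = Jw1 = (6·6 + (-2)·1; 1·6 + 4·1) = (34, 10)
Jw2 = (184, 74)
w2·Jw2 = 34·184 + 10·74 = 6996; w2·w2 = 34·34 + 10·10 = 1256
λ ≈ 6996/1256 = 5.5701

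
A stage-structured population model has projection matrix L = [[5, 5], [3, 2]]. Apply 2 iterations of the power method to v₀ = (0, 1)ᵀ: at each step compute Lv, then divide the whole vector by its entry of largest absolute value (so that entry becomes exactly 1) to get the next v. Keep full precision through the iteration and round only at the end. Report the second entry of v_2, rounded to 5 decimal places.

0.54286

Lv0 = (5.000000, 2.000000); divide by 5.000000 → v1 = (1.000000, 0.400000)
Lv1 = (7.000000, 3.800000); divide by 7.000000 → v2 = (1.000000, 0.542857)
Requested entry of v2: 19/35 = 0.54286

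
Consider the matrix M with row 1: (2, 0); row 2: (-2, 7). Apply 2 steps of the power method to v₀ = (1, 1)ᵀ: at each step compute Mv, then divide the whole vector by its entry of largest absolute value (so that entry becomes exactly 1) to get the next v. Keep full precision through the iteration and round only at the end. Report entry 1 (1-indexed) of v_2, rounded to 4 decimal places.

Mv0 = (2.00000, 5.00000); divide by 5.00000 → v1 = (0.40000, 1.00000)
Mv1 = (0.80000, 6.20000); divide by 6.20000 → v2 = (0.12903, 1.00000)
Requested entry of v2: 4/31 = 0.1290

0.1290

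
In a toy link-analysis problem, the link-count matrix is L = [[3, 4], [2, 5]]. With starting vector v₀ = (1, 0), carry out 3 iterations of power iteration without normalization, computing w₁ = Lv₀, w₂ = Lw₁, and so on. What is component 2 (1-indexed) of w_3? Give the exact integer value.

w1 = Lv₀ = (3·1 + 4·0; 2·1 + 5·0) = (3, 2)
w2 = Lw1 = (3·3 + 4·2; 2·3 + 5·2) = (17, 16)
w3 = Lw2 = (115, 114)
The requested component of w3 is 114.

114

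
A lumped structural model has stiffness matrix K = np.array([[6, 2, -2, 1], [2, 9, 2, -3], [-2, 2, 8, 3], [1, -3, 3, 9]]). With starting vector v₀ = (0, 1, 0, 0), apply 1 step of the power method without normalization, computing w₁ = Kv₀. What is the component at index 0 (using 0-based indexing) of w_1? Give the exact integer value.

2

w1 = Kv₀ = (6·0 + 2·1 + (-2)·0 + 1·0; 2·0 + 9·1 + 2·0 + (-3)·0; (-2)·0 + 2·1 + 8·0 + 3·0; 1·0 + (-3)·1 + 3·0 + 9·0) = (2, 9, 2, -3)
The requested component of w1 is 2.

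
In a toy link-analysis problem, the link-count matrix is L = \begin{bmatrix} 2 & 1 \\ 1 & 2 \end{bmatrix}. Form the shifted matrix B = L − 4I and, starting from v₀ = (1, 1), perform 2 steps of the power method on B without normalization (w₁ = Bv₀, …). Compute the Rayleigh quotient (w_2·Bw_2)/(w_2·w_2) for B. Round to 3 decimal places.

-1.000

B = L − 4I has rows (-2, 1); (1, -2)
w1 = Bv₀ = (-1, -1)
w2 = Bw1 = (1, 1)
Bw2 = (-1, -1)
w2·Bw2 = -2; w2·w2 = 2; μ ≈ -2/2 = -1.000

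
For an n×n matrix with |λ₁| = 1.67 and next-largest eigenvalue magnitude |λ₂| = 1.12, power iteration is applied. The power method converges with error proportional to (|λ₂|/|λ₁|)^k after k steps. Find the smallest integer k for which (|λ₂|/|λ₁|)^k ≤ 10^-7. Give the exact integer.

|λ₂/λ₁| = 1.12/1.67 = 0.67066
Need k ≥ ln(10^-7) / ln(0.67066) = -16.1181 / -0.3995 ≈ 40.346
Smallest integer k satisfying the bound: 41

41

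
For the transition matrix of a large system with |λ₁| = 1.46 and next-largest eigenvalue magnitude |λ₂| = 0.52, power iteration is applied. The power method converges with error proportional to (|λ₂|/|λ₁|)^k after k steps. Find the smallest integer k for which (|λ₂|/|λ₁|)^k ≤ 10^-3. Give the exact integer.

7

|λ₂/λ₁| = 0.52/1.46 = 0.35616
Need k ≥ ln(10^-3) / ln(0.35616) = -6.9078 / -1.0324 ≈ 6.691
Smallest integer k satisfying the bound: 7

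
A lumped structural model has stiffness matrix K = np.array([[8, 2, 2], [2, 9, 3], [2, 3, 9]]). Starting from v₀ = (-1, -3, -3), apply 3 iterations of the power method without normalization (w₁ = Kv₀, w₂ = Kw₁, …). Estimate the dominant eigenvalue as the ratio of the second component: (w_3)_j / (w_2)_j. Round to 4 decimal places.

w1 = Kv₀ = (8·(-1) + 2·(-3) + 2·(-3); 2·(-1) + 9·(-3) + 3·(-3); 2·(-1) + 3·(-3) + 9·(-3)) = (-20, -38, -38)
w2 = Kw1 = (8·(-20) + 2·(-38) + 2·(-38); 2·(-20) + 9·(-38) + 3·(-38); 2·(-20) + 3·(-38) + 9·(-38)) = (-312, -496, -496)
w3 = Kw2 = (-4480, -6576, -6576)
Ratio at component: -6576 / -496 = 13.2581

λ ≈ 13.2581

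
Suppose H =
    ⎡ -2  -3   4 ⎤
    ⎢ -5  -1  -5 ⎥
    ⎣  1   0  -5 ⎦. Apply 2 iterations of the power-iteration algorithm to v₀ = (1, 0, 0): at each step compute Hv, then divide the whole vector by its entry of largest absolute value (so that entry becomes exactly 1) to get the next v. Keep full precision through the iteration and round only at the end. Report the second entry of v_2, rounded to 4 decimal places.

0.4348

Hv0 = (-2.00000, -5.00000, 1.00000); divide by -5.00000 → v1 = (0.40000, 1.00000, -0.20000)
Hv1 = (-4.60000, -2.00000, 1.40000); divide by -4.60000 → v2 = (1.00000, 0.43478, -0.30435)
Requested entry of v2: 10/23 = 0.4348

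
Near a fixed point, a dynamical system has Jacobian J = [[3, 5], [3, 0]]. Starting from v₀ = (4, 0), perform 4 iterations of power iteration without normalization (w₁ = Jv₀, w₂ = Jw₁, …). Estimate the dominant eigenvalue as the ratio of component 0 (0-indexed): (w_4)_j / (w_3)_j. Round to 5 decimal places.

6.07692

w1 = Jv₀ = (3·4 + 5·0; 3·4 + 0·0) = (12, 12)
w2 = Jw1 = (3·12 + 5·12; 3·12 + 0·12) = (96, 36)
w3 = Jw2 = (468, 288)
w4 = Jw3 = (2844, 1404)
Ratio at component: 2844 / 468 = 6.07692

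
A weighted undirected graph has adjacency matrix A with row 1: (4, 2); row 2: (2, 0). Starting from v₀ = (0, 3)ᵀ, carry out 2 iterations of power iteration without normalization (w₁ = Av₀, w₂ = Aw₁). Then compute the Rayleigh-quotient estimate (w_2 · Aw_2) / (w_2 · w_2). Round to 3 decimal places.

w1 = Av₀ = (6, 0)
w2 = Aw1 = (24, 12)
Aw2 = (120, 48)
w2·Aw2 = 24·120 + 12·48 = 3456; w2·w2 = 24·24 + 12·12 = 720
λ ≈ 3456/720 = 4.800

λ ≈ 4.800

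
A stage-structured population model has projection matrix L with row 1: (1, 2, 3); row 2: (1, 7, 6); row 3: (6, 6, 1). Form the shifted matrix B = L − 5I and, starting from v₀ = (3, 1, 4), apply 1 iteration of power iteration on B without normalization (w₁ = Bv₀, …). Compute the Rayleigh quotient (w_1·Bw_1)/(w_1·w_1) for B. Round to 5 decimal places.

μ ≈ 4.96370

B = L − 5I has rows (-4, 2, 3); (1, 2, 6); (6, 6, -4)
w1 = Bv₀ = ((-4)·3 + 2·1 + 3·4; 1·3 + 2·1 + 6·4; 6·3 + 6·1 + (-4)·4) = (2, 29, 8)
Bw1 = (74, 108, 154)
w1·Bw1 = 4512; w1·w1 = 909; μ ≈ 4512/909 = 4.96370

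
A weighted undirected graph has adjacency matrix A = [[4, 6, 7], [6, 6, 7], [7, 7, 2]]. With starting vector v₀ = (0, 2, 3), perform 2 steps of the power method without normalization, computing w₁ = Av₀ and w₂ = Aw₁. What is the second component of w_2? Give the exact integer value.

w1 = Av₀ = (4·0 + 6·2 + 7·3; 6·0 + 6·2 + 7·3; 7·0 + 7·2 + 2·3) = (33, 33, 20)
w2 = Aw1 = (4·33 + 6·33 + 7·20; 6·33 + 6·33 + 7·20; 7·33 + 7·33 + 2·20) = (470, 536, 502)
The requested component of w2 is 536.

536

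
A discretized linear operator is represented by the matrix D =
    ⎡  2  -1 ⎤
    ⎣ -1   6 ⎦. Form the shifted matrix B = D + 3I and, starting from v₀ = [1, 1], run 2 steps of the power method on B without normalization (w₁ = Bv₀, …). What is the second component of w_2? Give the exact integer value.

B = D + 3I has rows (5, -1); (-1, 9)
w1 = Bv₀ = (5·1 + (-1)·1; (-1)·1 + 9·1) = (4, 8)
w2 = Bw1 = (5·4 + (-1)·8; (-1)·4 + 9·8) = (12, 68)
Requested component of w2: 68

68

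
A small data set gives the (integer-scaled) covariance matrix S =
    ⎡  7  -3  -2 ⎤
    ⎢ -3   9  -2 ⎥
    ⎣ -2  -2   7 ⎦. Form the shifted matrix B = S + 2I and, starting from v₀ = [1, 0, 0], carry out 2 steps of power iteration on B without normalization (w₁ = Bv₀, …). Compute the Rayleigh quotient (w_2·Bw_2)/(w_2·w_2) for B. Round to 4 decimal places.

B = S + 2I has rows (9, -3, -2); (-3, 11, -2); (-2, -2, 9)
w1 = Bv₀ = (9, -3, -2)
w2 = Bw1 = (94, -56, -30)
Bw2 = (1074, -838, -346)
w2·Bw2 = 158264; w2·w2 = 12872; μ ≈ 158264/12872 = 12.2952

μ ≈ 12.2952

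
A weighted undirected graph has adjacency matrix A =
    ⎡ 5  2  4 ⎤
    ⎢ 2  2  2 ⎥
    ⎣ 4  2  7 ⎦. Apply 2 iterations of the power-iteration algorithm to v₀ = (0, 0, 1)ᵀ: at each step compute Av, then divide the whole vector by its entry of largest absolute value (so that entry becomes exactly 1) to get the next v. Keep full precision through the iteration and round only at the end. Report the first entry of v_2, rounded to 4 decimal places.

0.7536

Av0 = (4.00000, 2.00000, 7.00000); divide by 7.00000 → v1 = (0.57143, 0.28571, 1.00000)
Av1 = (7.42857, 3.71429, 9.85714); divide by 9.85714 → v2 = (0.75362, 0.37681, 1.00000)
Requested entry of v2: 52/69 = 0.7536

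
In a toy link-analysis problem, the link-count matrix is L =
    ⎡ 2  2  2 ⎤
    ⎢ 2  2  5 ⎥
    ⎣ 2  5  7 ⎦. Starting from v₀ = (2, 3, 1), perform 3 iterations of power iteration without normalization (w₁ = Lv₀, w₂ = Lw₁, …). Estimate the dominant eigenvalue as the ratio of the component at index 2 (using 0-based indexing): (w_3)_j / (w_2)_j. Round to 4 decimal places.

11.0285

w1 = Lv₀ = (2·2 + 2·3 + 2·1; 2·2 + 2·3 + 5·1; 2·2 + 5·3 + 7·1) = (12, 15, 26)
w2 = Lw1 = (2·12 + 2·15 + 2·26; 2·12 + 2·15 + 5·26; 2·12 + 5·15 + 7·26) = (106, 184, 281)
w3 = Lw2 = (1142, 1985, 3099)
Ratio at component: 3099 / 281 = 11.0285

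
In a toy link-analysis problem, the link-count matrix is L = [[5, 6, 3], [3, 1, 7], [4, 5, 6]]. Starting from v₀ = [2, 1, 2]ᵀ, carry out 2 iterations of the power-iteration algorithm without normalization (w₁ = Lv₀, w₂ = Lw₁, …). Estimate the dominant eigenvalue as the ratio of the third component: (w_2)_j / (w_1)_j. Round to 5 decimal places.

λ ≈ 13.72000

w1 = Lv₀ = (22, 21, 25)
w2 = Lw1 = (311, 262, 343)
Ratio at component: 343 / 25 = 13.72000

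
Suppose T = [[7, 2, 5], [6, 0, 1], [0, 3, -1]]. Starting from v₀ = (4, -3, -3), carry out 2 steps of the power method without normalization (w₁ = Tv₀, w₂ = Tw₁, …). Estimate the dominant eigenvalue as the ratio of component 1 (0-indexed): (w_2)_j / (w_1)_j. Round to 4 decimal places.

w1 = Tv₀ = (7, 21, -6)
w2 = Tw1 = (61, 36, 69)
Ratio at component: 36 / 21 = 1.7143

1.7143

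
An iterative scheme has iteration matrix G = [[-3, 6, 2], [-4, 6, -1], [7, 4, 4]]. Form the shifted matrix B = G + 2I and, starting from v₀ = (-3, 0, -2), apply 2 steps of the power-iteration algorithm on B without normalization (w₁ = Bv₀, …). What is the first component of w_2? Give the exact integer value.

19

B = G + 2I has rows (-1, 6, 2); (-4, 8, -1); (7, 4, 6)
w1 = Bv₀ = ((-1)·(-3) + 6·0 + 2·(-2); (-4)·(-3) + 8·0 + (-1)·(-2); 7·(-3) + 4·0 + 6·(-2)) = (-1, 14, -33)
w2 = Bw1 = ((-1)·(-1) + 6·14 + 2·(-33); (-4)·(-1) + 8·14 + (-1)·(-33); 7·(-1) + 4·14 + 6·(-33)) = (19, 149, -149)
Requested component of w2: 19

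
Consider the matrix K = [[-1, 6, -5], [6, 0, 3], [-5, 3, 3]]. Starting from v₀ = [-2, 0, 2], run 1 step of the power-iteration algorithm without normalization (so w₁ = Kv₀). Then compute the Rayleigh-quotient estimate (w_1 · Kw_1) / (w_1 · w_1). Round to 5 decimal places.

λ ≈ 5.57303

w1 = Kv₀ = (-8, -6, 16)
Kw1 = (-108, 0, 70)
w1·Kw1 = (-8)·(-108) + (-6)·0 + 16·70 = 1984; w1·w1 = (-8)·(-8) + (-6)·(-6) + 16·16 = 356
λ ≈ 1984/356 = 5.57303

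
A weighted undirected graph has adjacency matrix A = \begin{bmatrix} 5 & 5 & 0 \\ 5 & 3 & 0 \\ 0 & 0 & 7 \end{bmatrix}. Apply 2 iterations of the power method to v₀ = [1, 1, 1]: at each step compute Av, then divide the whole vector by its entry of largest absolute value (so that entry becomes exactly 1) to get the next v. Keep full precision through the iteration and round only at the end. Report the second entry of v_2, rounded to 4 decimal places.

Av0 = (10.00000, 8.00000, 7.00000); divide by 10.00000 → v1 = (1.00000, 0.80000, 0.70000)
Av1 = (9.00000, 7.40000, 4.90000); divide by 9.00000 → v2 = (1.00000, 0.82222, 0.54444)
Requested entry of v2: 74/90 = 0.8222

0.8222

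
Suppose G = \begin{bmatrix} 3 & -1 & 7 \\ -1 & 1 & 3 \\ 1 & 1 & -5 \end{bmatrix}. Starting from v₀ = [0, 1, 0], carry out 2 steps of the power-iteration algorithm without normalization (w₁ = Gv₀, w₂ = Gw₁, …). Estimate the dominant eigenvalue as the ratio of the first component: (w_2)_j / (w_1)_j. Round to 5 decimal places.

-3.00000

w1 = Gv₀ = (3·0 + (-1)·1 + 7·0; (-1)·0 + 1·1 + 3·0; 1·0 + 1·1 + (-5)·0) = (-1, 1, 1)
w2 = Gw1 = (3·(-1) + (-1)·1 + 7·1; (-1)·(-1) + 1·1 + 3·1; 1·(-1) + 1·1 + (-5)·1) = (3, 5, -5)
Ratio at component: 3 / -1 = -3.00000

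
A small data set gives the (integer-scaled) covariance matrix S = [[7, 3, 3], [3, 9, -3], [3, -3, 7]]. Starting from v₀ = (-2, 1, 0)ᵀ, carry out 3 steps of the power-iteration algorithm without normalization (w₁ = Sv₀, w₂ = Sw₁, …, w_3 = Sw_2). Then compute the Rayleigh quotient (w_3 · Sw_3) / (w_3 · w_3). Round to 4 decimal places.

10.0424

w1 = Sv₀ = (-11, 3, -9)
w2 = Sw1 = (-95, 21, -105)
w3 = Sw2 = (-917, 219, -1083)
Sw3 = (-9011, 2469, -10989)
w3·Sw3 = (-917)·(-9011) + 219·2469 + (-1083)·(-10989) = 20704885; w3·w3 = (-917)·(-917) + 219·219 + (-1083)·(-1083) = 2061739
λ ≈ 20704885/2061739 = 10.0424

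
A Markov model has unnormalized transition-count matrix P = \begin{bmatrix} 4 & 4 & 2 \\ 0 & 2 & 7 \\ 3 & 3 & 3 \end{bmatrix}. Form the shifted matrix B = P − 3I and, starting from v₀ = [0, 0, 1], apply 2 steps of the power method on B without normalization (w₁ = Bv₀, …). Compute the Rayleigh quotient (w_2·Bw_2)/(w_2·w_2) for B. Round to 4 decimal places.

B = P − 3I has rows (1, 4, 2); (0, -1, 7); (3, 3, 0)
w1 = Bv₀ = (1·0 + 4·0 + 2·1; 0·0 + (-1)·0 + 7·1; 3·0 + 3·0 + 0·1) = (2, 7, 0)
w2 = Bw1 = (1·2 + 4·7 + 2·0; 0·2 + (-1)·7 + 7·0; 3·2 + 3·7 + 0·0) = (30, -7, 27)
Bw2 = (56, 196, 69)
w2·Bw2 = 2171; w2·w2 = 1678; μ ≈ 2171/1678 = 1.2938

μ ≈ 1.2938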